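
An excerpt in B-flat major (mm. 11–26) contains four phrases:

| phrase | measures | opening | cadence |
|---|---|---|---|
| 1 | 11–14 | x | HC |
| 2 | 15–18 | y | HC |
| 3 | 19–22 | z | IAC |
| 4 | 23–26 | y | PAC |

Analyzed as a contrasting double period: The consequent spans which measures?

In a double period the four phrases pair into a large antecedent (phrases 1–2, ending half cadence) and a large consequent (phrases 3–4, ending perfect authentic cadence). The consequent spans mm. 19-26.

measures 19–26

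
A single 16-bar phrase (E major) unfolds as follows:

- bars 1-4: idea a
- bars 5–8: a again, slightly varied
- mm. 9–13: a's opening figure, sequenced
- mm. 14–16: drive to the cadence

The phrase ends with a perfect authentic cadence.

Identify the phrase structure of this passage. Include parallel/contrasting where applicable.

Basic idea (mm. 1-4) + its repetition (mm. 5–8) form the presentation; fragmentation and cadence (mm. 9–16) form the continuation — the 16-bar whole is a sentence.

sentence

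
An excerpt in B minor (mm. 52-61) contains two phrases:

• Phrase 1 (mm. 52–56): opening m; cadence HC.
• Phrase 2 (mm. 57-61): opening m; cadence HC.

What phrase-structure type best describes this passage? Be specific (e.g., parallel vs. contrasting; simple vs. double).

Both phrases have the same opening (m) and the same cadence (half cadence): the second is a restatement, not a consequent, so this is a repeated phrase rather than a period.

repeated phrase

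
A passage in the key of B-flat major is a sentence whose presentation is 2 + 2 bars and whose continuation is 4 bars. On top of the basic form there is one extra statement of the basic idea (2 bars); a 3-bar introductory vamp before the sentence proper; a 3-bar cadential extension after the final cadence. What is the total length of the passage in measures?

Basic sentence: 2 + 2 + 4 = 8 bars.
8 (basic form) + 2 (extra statement) + 3 (introduction) + 3 (cadential extension) = 16.

16 measures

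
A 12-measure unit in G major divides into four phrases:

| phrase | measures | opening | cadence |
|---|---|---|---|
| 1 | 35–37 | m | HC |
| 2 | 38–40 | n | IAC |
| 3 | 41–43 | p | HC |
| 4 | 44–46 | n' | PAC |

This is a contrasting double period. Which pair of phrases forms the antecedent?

phrases 1 and 2

In a double period the first pair of phrases (ending imperfect authentic cadence) is the large antecedent and the second pair (ending perfect authentic cadence) is the large consequent; the antecedent is phrases 1 and 2.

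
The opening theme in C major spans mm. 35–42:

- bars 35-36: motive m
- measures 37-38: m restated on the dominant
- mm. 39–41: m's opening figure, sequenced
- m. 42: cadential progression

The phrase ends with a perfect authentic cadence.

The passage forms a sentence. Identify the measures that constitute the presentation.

measures 35–38

The presentation of a sentence is the basic idea (measures 35-36) plus its repetition (mm. 37–38); the presentation is therefore mm. 35–38.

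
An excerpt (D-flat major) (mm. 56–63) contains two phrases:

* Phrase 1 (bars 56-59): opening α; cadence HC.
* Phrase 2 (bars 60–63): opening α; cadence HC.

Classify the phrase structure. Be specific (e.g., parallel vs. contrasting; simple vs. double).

Both phrases have the same opening (α) and the same cadence (half cadence): the second is a restatement, not a consequent, so this is a repeated phrase rather than a period.

repeated phrase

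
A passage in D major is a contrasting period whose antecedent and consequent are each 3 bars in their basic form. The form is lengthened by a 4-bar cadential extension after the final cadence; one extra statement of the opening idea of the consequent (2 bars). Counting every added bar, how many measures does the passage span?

12 measures

Basic contrasting period: 3 + 3 = 6 bars.
6 (basic form) + 4 (cadential extension) + 2 (extra statement) = 12.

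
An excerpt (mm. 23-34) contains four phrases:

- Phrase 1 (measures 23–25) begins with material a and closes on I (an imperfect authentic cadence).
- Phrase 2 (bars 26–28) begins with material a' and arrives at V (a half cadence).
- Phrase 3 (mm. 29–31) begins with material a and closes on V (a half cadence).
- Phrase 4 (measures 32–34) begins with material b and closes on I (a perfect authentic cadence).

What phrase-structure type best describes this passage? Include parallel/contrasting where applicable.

parallel double period

Four phrases in two halves: the first half (mm. 23-28) ends with a half cadence, the second (mm. 29-34) with a perfect authentic cadence — a large antecedent–consequent pair, i.e. a double period.
Phrase 3 begins with the same material as phrase 1, making it parallel.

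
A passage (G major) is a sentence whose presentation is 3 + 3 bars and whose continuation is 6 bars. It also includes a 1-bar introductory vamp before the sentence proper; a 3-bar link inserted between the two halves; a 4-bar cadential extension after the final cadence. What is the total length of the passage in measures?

20 measures

Basic sentence: 3 + 3 + 6 = 12 bars.
12 (basic form) + 1 (introduction) + 3 (link) + 4 (cadential extension) = 20.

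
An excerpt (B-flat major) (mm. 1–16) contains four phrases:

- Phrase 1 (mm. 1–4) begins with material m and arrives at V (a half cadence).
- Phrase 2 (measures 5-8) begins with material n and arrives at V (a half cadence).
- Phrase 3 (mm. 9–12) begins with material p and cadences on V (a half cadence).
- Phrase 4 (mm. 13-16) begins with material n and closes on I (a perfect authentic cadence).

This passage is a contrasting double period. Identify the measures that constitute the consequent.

In a double period the four phrases pair into a large antecedent (phrases 1–2, ending half cadence) and a large consequent (phrases 3–4, ending perfect authentic cadence). The consequent spans mm. 9–16.

measures 9–16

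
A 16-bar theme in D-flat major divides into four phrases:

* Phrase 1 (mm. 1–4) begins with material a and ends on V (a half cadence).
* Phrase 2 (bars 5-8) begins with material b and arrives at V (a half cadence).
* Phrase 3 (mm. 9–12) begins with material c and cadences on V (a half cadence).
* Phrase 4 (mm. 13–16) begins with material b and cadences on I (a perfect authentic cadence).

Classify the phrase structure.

Four phrases in two halves: the first half (bars 1–8) ends with a half cadence, the second (mm. 9–16) with a perfect authentic cadence — a large antecedent–consequent pair, i.e. a double period.
Phrase 3 begins with different material from phrase 1, making it contrasting.

contrasting double period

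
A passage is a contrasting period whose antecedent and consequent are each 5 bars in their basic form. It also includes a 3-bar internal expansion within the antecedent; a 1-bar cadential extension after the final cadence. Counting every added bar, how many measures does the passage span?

14 measures

Basic contrasting period: 5 + 5 = 10 bars.
10 (basic form) + 3 (internal expansion) + 1 (cadential extension) = 14.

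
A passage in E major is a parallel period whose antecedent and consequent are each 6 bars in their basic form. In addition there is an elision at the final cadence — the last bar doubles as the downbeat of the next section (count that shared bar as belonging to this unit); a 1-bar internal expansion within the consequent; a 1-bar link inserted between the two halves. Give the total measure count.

14 measures

Basic parallel period: 6 + 6 = 12 bars.
12 (basic form) + 1 (internal expansion) + 1 (link) = 14.
The elision shares a bar with the next section but does not change this unit's count.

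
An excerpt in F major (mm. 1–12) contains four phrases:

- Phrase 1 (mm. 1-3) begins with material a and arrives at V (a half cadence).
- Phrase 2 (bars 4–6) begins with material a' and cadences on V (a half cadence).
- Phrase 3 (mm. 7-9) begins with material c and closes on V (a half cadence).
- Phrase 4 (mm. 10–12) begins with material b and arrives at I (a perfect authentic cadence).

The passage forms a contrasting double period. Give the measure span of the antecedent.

In a double period the first pair of phrases (ending half cadence) is the large antecedent and the second pair (ending perfect authentic cadence) is the large consequent; the antecedent is measures 1–6.

measures 1–6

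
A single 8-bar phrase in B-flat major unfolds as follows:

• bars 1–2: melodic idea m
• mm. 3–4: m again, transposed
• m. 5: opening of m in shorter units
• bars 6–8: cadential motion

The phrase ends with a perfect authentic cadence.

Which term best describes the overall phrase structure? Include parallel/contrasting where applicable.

Basic idea (mm. 1–2) + its repetition (measures 3–4) form the presentation; fragmentation and cadence (mm. 5–8) form the continuation — the 8-bar whole is a sentence.

sentence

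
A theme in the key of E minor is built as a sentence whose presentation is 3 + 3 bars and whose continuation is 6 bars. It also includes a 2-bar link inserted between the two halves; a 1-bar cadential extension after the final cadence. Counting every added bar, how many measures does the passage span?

Basic sentence: 3 + 3 + 6 = 12 bars.
12 (basic form) + 2 (link) + 1 (cadential extension) = 15.

15 measures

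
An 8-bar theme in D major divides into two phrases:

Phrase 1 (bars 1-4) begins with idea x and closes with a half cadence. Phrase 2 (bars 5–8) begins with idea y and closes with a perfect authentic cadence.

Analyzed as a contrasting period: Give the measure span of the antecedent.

The antecedent is the phrase ending with the weaker cadence (half cadence, phrase 1) and the consequent the one ending more conclusively (perfect authentic cadence, phrase 2); the antecedent is mm. 1–4.

measures 1–4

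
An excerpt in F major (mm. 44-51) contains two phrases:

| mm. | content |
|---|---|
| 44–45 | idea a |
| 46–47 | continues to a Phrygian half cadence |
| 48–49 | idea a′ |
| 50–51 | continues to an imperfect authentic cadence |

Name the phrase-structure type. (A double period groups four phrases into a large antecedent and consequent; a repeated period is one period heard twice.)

Phrase 1 ends with a Phrygian half cadence (weaker) and phrase 2 with an imperfect authentic cadence (stronger): antecedent + consequent = a period.
The two phrases open with the same material (a / a′), so the period is parallel.

parallel period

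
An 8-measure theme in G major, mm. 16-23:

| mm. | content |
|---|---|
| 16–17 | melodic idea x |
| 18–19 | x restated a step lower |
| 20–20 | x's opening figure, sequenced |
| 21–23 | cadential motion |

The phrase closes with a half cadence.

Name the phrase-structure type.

Basic idea (measures 16–17) + its repetition (measures 18–19) form the presentation; fragmentation and cadence (measures 20–23) form the continuation — the 8-bar whole is a sentence.

sentence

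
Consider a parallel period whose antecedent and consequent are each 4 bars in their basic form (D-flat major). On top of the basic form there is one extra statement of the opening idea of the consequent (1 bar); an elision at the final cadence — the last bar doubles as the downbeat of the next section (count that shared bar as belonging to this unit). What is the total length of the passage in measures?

9 measures

Basic parallel period: 4 + 4 = 8 bars.
8 (basic form) + 1 (extra statement) = 9.
The elision shares a bar with the next section but does not change this unit's count.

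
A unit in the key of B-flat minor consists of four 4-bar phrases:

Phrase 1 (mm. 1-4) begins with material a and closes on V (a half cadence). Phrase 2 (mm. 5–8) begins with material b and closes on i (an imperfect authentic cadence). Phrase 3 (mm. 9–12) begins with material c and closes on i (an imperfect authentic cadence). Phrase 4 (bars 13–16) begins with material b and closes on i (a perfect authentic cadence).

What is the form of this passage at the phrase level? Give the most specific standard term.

contrasting double period

Four phrases in two halves: the first half (bars 1–8) ends with an imperfect authentic cadence, the second (mm. 9-16) with a perfect authentic cadence — a large antecedent–consequent pair, i.e. a double period.
Phrase 3 begins with different material from phrase 1, making it contrasting.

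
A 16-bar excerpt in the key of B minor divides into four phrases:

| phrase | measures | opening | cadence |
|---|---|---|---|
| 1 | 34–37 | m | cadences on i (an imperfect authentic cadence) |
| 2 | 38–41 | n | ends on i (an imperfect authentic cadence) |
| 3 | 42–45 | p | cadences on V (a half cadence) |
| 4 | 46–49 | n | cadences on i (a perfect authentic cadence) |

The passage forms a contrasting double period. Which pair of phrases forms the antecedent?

In a double period the first pair of phrases (ending imperfect authentic cadence) is the large antecedent and the second pair (ending perfect authentic cadence) is the large consequent; the antecedent is phrases 1 and 2.

phrases 1 and 2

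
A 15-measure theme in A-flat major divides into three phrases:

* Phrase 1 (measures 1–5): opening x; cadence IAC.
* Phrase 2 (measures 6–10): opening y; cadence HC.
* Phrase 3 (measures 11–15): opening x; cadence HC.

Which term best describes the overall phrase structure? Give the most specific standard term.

The final phrase closes with a half cadence, which is not stronger than the preceding half cadence; the 3 phrases lack an overall antecedent–consequent design and so form a phrase group.

phrase group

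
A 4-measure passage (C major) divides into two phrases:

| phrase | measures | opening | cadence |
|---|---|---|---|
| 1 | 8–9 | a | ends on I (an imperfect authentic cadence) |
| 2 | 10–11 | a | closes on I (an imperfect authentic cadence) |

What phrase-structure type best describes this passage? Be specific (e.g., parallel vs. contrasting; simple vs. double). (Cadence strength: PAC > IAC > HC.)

Both phrases have the same opening (a) and the same cadence (imperfect authentic cadence): the second is a restatement, not a consequent, so this is a repeated phrase rather than a period.

repeated phrase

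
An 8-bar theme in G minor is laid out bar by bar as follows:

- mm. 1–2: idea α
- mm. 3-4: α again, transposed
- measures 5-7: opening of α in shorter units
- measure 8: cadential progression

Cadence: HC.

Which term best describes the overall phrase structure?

sentence

Basic idea (bars 1-2) + its repetition (mm. 3–4) form the presentation; fragmentation and cadence (mm. 5–8) form the continuation — the 8-bar whole is a sentence.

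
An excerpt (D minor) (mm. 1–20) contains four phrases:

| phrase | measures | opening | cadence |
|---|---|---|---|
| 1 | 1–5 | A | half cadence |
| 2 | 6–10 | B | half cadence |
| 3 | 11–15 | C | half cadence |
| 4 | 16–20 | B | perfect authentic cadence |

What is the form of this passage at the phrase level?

Four phrases in two halves: the first half (measures 1-10) ends with a half cadence, the second (measures 11–20) with a perfect authentic cadence — a large antecedent–consequent pair, i.e. a double period.
Phrase 3 begins with different material from phrase 1, making it contrasting.

contrasting double period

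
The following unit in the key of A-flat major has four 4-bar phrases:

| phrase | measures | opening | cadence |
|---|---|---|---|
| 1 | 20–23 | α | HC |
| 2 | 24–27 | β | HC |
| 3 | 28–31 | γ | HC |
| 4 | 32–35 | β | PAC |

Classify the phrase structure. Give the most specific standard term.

Four phrases in two halves: the first half (measures 20–27) ends with a half cadence, the second (mm. 28–35) with a perfect authentic cadence — a large antecedent–consequent pair, i.e. a double period.
Phrase 3 begins with different material from phrase 1, making it contrasting.

contrasting double period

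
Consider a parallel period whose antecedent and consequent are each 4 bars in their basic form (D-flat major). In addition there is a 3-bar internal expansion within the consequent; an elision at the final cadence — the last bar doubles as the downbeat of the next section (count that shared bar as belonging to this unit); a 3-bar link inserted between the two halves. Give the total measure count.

14 measures

Basic parallel period: 4 + 4 = 8 bars.
8 (basic form) + 3 (internal expansion) + 3 (link) = 14.
The elision shares a bar with the next section but does not change this unit's count.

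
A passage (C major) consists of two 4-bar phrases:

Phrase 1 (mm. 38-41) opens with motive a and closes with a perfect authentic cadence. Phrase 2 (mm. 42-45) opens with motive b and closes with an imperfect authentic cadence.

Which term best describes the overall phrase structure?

The second phrase closes with an imperfect authentic cadence, which is not stronger than the first phrase's perfect authentic cadence; without a weak→strong cadential pair there is no antecedent–consequent relationship, so this is a phrase group rather than a period.

phrase group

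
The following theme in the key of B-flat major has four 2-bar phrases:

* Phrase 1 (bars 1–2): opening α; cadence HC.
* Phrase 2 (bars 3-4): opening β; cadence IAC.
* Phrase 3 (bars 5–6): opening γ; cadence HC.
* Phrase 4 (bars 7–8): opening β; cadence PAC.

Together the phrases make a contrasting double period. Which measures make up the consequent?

In a double period the first pair of phrases (ending imperfect authentic cadence) is the large antecedent and the second pair (ending perfect authentic cadence) is the large consequent; the consequent is measures 5–8.

measures 5–8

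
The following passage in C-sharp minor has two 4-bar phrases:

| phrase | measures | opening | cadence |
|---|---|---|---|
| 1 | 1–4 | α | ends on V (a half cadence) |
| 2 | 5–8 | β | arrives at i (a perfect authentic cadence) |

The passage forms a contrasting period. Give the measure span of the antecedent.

The phrase ending with the weaker cadence (half cadence) is the antecedent; the one ending more conclusively (perfect authentic cadence) is the consequent. The antecedent is measures 1–4.

measures 1–4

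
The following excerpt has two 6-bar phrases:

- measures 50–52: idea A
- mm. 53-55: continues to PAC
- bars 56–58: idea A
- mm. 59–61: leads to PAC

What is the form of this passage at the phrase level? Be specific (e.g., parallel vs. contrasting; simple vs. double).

repeated phrase

Both phrases have the same opening (A) and the same cadence (perfect authentic cadence): the second is a restatement, not a consequent, so this is a repeated phrase rather than a period.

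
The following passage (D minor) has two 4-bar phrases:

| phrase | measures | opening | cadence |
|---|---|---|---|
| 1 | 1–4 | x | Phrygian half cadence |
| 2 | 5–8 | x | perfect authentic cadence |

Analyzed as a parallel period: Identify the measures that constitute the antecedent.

measures 1–4

The antecedent is the phrase ending with the weaker cadence (Phrygian half cadence, phrase 1) and the consequent the one ending more conclusively (perfect authentic cadence, phrase 2); the antecedent is measures 1-4.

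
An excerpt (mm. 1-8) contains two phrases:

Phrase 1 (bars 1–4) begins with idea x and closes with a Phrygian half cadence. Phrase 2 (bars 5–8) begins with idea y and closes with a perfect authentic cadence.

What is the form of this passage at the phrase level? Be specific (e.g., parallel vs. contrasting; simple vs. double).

Phrase 1 ends with a Phrygian half cadence (weaker) and phrase 2 with a perfect authentic cadence (stronger): antecedent + consequent = a period.
The two phrases open with different material (x / y), so the period is contrasting.

contrasting period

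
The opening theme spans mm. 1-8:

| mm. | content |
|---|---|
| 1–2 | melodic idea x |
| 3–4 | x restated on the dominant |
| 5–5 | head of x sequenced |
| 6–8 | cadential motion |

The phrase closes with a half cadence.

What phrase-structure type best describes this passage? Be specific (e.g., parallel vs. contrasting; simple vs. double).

sentence

Basic idea (measures 1-2) + its repetition (mm. 3-4) form the presentation; fragmentation and cadence (bars 5-8) form the continuation — the 8-bar whole is a sentence.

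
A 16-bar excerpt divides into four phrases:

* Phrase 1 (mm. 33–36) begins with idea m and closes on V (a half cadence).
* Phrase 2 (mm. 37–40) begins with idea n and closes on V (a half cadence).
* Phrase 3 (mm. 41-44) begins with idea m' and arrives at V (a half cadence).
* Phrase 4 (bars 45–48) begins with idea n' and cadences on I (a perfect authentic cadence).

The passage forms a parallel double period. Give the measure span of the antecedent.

In a double period the first pair of phrases (ending half cadence) is the large antecedent and the second pair (ending perfect authentic cadence) is the large consequent; the antecedent is measures 33–40.

measures 33–40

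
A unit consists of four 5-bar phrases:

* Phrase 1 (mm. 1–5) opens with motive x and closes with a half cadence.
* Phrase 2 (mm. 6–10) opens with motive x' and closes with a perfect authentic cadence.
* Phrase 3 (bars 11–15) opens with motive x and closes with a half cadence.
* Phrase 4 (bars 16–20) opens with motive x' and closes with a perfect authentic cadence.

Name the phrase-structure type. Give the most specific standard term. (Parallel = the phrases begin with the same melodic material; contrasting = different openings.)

The cadence pattern HC–PAC–HC–PAC is weak–strong twice, and phrases 3–4 restate phrases 1–2: a period heard twice, not a double period (which would end weakly at phrase 2).

repeated period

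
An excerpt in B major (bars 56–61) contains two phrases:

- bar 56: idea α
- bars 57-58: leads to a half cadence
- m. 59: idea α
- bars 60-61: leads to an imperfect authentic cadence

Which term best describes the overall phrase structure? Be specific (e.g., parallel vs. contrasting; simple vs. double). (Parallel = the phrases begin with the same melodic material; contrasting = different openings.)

Phrase 1 ends with a half cadence (weaker) and phrase 2 with an imperfect authentic cadence (stronger): antecedent + consequent = a period.
The two phrases open with the same material (α / α), so the period is parallel.

parallel period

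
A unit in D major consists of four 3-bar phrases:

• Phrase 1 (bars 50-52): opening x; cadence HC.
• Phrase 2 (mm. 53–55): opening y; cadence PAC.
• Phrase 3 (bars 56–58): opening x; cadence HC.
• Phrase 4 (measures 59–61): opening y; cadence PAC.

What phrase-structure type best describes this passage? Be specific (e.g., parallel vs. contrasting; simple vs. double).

repeated period

The cadence pattern HC–PAC–HC–PAC is weak–strong twice, and phrases 3–4 restate phrases 1–2: a period heard twice, not a double period (which would end weakly at phrase 2).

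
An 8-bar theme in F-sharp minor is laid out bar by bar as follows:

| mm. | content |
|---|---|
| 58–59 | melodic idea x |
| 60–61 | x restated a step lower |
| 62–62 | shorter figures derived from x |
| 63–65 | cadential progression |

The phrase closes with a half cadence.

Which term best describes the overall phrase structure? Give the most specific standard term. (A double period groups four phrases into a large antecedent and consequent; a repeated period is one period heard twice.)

Basic idea (mm. 58-59) + its repetition (mm. 60-61) form the presentation; fragmentation and cadence (measures 62–65) form the continuation — the 8-bar whole is a sentence.

sentence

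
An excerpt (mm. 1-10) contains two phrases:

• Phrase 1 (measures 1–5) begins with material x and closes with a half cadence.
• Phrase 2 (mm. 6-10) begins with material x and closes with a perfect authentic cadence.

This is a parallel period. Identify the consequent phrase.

The phrase ending with the weaker cadence (half cadence) is the antecedent; the one ending more conclusively (perfect authentic cadence) is the consequent. The consequent is phrase 2.

phrase 2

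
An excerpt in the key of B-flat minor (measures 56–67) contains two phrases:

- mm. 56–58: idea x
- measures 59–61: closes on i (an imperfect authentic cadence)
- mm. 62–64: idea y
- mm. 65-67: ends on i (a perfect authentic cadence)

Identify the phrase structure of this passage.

contrasting period

Phrase 1 ends with an imperfect authentic cadence (weaker) and phrase 2 with a perfect authentic cadence (stronger): antecedent + consequent = a period.
The two phrases open with different material (x / y), so the period is contrasting.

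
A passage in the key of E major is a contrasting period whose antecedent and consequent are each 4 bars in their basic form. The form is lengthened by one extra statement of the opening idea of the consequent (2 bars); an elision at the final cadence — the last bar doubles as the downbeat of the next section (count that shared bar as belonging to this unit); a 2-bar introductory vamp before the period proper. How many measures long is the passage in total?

12 measures

Basic contrasting period: 4 + 4 = 8 bars.
8 (basic form) + 2 (extra statement) + 2 (introduction) = 12.
The elision shares a bar with the next section but does not change this unit's count.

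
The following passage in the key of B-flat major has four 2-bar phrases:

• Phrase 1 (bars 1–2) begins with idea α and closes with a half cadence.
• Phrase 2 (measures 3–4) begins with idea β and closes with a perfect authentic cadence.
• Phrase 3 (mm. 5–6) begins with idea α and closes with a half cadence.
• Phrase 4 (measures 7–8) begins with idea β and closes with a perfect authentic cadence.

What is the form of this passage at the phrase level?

repeated period

The cadence pattern HC–PAC–HC–PAC is weak–strong twice, and phrases 3–4 restate phrases 1–2: a period heard twice, not a double period (which would end weakly at phrase 2).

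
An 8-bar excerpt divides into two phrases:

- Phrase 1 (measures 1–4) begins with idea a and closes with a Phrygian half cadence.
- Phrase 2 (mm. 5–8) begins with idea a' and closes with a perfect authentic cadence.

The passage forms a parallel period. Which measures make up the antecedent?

measures 1–4

The phrase ending with the weaker cadence (Phrygian half cadence) is the antecedent; the one ending more conclusively (perfect authentic cadence) is the consequent. The antecedent is measures 1–4.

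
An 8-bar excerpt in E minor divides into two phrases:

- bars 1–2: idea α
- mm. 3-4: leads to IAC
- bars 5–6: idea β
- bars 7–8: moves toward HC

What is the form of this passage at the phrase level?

The second phrase closes with a half cadence, which is not stronger than the first phrase's imperfect authentic cadence; without a weak→strong cadential pair there is no antecedent–consequent relationship, so this is a phrase group rather than a period.

phrase group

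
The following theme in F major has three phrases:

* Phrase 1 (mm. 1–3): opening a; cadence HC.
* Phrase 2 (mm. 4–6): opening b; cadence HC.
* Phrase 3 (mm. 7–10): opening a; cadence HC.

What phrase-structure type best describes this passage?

The final phrase closes with a half cadence, which is not stronger than the preceding half cadence; the 3 phrases lack an overall antecedent–consequent design and so form a phrase group.

phrase group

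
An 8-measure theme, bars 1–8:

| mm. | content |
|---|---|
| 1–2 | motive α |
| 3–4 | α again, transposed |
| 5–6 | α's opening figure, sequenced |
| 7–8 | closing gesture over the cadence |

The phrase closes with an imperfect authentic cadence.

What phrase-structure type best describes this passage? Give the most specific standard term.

Basic idea (bars 1-2) + its repetition (mm. 3–4) form the presentation; fragmentation and cadence (bars 5-8) form the continuation — the 8-bar whole is a sentence.

sentence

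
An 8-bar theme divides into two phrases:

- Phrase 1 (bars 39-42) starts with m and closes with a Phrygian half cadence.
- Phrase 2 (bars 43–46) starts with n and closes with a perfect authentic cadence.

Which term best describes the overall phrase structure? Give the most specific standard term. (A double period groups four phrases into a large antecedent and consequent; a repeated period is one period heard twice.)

contrasting period

Phrase 1 ends with a Phrygian half cadence (weaker) and phrase 2 with a perfect authentic cadence (stronger): antecedent + consequent = a period.
The two phrases open with different material (m / n), so the period is contrasting.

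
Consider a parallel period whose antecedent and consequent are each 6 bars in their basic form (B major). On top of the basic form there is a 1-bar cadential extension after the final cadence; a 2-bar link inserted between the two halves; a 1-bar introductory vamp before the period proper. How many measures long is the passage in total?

Basic parallel period: 6 + 6 = 12 bars.
12 (basic form) + 1 (cadential extension) + 2 (link) + 1 (introduction) = 16.

16 measures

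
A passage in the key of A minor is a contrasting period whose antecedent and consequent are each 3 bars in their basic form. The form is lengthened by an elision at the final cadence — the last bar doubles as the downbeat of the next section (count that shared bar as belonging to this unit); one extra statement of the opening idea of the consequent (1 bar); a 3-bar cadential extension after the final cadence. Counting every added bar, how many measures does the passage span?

Basic contrasting period: 3 + 3 = 6 bars.
6 (basic form) + 1 (extra statement) + 3 (cadential extension) = 10.
The elision shares a bar with the next section but does not change this unit's count.

10 measures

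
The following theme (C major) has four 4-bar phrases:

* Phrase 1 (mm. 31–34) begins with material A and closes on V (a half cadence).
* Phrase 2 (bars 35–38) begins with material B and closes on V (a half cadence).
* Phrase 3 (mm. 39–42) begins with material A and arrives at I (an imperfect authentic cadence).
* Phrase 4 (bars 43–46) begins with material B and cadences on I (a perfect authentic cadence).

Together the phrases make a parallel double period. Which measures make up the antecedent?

In a double period the first pair of phrases (ending half cadence) is the large antecedent and the second pair (ending perfect authentic cadence) is the large consequent; the antecedent is measures 31–38.

measures 31–38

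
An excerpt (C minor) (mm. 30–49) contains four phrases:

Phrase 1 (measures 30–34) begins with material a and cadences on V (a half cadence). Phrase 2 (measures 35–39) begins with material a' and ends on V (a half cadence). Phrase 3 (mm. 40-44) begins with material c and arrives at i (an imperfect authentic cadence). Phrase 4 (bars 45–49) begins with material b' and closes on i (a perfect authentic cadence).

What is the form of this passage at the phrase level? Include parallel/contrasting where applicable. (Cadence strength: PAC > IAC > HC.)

contrasting double period

Four phrases in two halves: the first half (measures 30–39) ends with a half cadence, the second (measures 40-49) with a perfect authentic cadence — a large antecedent–consequent pair, i.e. a double period.
Phrase 3 begins with different material from phrase 1, making it contrasting.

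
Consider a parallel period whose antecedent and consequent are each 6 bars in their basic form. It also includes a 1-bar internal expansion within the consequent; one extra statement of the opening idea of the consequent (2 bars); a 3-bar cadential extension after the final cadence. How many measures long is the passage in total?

18 measures

Basic parallel period: 6 + 6 = 12 bars.
12 (basic form) + 1 (internal expansion) + 2 (extra statement) + 3 (cadential extension) = 18.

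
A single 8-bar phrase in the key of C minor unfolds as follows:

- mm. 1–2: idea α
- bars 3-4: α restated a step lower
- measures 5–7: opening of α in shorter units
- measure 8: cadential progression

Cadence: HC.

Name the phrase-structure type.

Basic idea (mm. 1–2) + its repetition (bars 3-4) form the presentation; fragmentation and cadence (mm. 5–8) form the continuation — the 8-bar whole is a sentence.

sentence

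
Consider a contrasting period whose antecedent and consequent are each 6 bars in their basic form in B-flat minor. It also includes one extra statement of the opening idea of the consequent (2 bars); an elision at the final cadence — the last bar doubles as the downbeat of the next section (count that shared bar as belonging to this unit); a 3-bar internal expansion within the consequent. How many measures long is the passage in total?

17 measures

Basic contrasting period: 6 + 6 = 12 bars.
12 (basic form) + 2 (extra statement) + 3 (internal expansion) = 17.
The elision shares a bar with the next section but does not change this unit's count.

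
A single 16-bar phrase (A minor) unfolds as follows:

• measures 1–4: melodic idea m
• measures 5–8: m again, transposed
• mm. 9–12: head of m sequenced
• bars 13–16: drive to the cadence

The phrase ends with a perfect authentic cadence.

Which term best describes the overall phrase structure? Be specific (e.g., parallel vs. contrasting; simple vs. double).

sentence

Basic idea (mm. 1-4) + its repetition (bars 5-8) form the presentation; fragmentation and cadence (mm. 9–16) form the continuation — the 16-bar whole is a sentence.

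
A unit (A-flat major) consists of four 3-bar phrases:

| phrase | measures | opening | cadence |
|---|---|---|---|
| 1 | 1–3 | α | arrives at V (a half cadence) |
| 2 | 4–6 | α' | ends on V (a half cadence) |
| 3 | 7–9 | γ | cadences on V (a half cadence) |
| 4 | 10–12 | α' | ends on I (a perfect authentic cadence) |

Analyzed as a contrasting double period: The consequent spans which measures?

measures 7–12

In a double period the four phrases pair into a large antecedent (phrases 1–2, ending half cadence) and a large consequent (phrases 3–4, ending perfect authentic cadence). The consequent spans bars 7-12.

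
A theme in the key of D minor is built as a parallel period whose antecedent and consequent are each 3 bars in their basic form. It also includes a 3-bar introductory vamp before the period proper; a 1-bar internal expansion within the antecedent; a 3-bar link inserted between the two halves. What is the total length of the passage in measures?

13 measures

Basic parallel period: 3 + 3 = 6 bars.
6 (basic form) + 3 (introduction) + 1 (internal expansion) + 3 (link) = 13.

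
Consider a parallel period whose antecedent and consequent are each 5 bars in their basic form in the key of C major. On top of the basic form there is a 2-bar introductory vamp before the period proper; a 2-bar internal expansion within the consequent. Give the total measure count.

Basic parallel period: 5 + 5 = 10 bars.
10 (basic form) + 2 (introduction) + 2 (internal expansion) = 14.

14 measures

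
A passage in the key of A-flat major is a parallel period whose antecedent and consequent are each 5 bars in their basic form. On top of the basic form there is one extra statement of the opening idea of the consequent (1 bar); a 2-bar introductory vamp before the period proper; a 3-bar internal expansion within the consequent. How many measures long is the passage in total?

16 measures

Basic parallel period: 5 + 5 = 10 bars.
10 (basic form) + 1 (extra statement) + 2 (introduction) + 3 (internal expansion) = 16.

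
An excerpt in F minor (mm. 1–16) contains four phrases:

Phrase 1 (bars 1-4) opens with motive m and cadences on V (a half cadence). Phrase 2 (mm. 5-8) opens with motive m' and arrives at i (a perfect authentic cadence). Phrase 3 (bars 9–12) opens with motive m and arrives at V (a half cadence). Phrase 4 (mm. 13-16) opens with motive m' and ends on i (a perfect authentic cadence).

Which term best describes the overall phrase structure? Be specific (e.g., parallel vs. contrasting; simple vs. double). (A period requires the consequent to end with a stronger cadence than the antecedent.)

repeated period

The cadence pattern HC–PAC–HC–PAC is weak–strong twice, and phrases 3–4 restate phrases 1–2: a period heard twice, not a double period (which would end weakly at phrase 2).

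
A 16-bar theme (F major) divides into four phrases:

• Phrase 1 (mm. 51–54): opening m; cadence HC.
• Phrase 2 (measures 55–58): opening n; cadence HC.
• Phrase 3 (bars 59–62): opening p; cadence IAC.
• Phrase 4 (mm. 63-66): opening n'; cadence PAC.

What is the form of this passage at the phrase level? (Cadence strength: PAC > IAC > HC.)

Four phrases in two halves: the first half (mm. 51–58) ends with a half cadence, the second (mm. 59–66) with a perfect authentic cadence — a large antecedent–consequent pair, i.e. a double period.
Phrase 3 begins with different material from phrase 1, making it contrasting.

contrasting double period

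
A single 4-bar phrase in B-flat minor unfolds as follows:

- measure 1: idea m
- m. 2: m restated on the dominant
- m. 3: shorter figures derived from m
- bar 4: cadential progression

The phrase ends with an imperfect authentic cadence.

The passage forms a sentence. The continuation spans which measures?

After the presentation (mm. 1-2), the continuation covers the fragmentation through the cadence: bars 3–4.

measures 3–4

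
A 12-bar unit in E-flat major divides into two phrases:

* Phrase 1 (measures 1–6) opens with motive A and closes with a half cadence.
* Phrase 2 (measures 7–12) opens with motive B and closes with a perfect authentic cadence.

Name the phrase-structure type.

Phrase 1 ends with a half cadence (weaker) and phrase 2 with a perfect authentic cadence (stronger): antecedent + consequent = a period.
The two phrases open with different material (A / B), so the period is contrasting.

contrasting period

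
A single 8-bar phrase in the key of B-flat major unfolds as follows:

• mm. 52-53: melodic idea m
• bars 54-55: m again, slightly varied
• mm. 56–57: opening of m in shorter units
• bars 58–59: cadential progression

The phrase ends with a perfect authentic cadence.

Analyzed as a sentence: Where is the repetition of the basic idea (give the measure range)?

The presentation of a sentence is the basic idea (mm. 52–53) plus its repetition (measures 54–55); the repetition of the basic idea is therefore mm. 54–55.

measures 54–55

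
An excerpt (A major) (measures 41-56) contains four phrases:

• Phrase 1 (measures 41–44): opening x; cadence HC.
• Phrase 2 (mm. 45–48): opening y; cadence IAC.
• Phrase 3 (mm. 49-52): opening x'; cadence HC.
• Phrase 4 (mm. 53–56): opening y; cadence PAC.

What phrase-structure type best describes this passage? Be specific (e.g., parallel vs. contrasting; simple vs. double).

parallel double period

Four phrases in two halves: the first half (mm. 41–48) ends with an imperfect authentic cadence, the second (mm. 49-56) with a perfect authentic cadence — a large antecedent–consequent pair, i.e. a double period.
Phrase 3 begins with the same material as phrase 1, making it parallel.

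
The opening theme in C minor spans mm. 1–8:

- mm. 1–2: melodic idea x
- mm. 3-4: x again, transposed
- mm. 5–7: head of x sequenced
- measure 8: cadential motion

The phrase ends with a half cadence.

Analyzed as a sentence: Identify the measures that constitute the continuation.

After the presentation (measures 1–4), the continuation covers the fragmentation through the cadence: mm. 5–8.

measures 5–8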